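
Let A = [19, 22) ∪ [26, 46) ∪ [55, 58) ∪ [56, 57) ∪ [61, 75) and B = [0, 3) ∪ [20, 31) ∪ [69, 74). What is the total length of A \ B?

Merge the first list: [19, 22), [26, 46), [55, 58), [61, 75).
A \ B = [19, 20), [31, 46), [55, 58), [61, 69), [74, 75).
Total: 1 + 15 + 3 + 8 + 1 = 28.

28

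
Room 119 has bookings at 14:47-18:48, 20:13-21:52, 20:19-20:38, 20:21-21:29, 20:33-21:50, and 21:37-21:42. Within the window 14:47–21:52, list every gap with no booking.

Covered (merged): 14:47–18:48, 20:13–21:52.
Complement within 14:47–21:52: 18:48–20:13.

18:48–20:13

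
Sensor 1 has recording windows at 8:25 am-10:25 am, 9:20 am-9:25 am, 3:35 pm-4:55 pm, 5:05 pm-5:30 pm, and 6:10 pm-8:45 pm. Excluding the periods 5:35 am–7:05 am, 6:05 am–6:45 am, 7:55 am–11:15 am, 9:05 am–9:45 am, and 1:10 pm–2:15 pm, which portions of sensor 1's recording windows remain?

Merge the first list: 8:25 am–10:25 am, 3:35 pm–4:55 pm, 5:05 pm–5:30 pm, 6:10 pm–8:45 pm.
Merge the second list: 5:35 am–7:05 am, 7:55 am–11:15 am, 1:10 pm–2:15 pm.
8:25 am–10:25 am lies entirely inside B → drops out.
3:35 pm–4:55 pm is untouched.
5:05 pm–5:30 pm is untouched.
6:10 pm–8:45 pm is untouched.

3:35 pm–4:55 pm, 5:05 pm–5:30 pm, 6:10 pm–8:45 pm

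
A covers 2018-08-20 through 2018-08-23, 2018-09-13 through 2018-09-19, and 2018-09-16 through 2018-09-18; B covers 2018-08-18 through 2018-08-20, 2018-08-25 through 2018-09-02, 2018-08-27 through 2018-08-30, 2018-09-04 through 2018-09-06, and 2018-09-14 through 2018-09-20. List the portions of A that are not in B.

2018-08-21 through 2018-08-23, 2018-09-13 through 2018-09-13

Merge the first list: 2018-08-20 through 2018-08-23, 2018-09-13 through 2018-09-19.
Merge the second list: 2018-08-18 through 2018-08-20, 2018-08-25 through 2018-09-02, 2018-09-04 through 2018-09-06, 2018-09-14 through 2018-09-20.
2018-08-20 through 2018-08-23 \ B = 2018-08-21 through 2018-08-23.
2018-09-13 through 2018-09-19 \ B = 2018-09-13 through 2018-09-13.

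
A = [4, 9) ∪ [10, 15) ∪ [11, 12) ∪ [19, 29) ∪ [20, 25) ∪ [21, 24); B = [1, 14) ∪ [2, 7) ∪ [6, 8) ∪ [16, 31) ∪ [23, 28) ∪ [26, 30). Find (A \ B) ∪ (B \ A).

First set merges to [4, 9), [10, 15), [19, 29).
Second set merges to [1, 14), [16, 31).
A but not B: [14, 15).
B but not A: [1, 4), [9, 10), [16, 19), [29, 31).
Combining gives A △ B.

[1, 4) ∪ [9, 10) ∪ [14, 15) ∪ [16, 19) ∪ [29, 31)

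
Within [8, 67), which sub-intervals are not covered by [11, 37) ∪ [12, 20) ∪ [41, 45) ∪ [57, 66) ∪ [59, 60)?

Covered (merged): [11, 37), [41, 45), [57, 66).
Gaps within [8, 67): [8, 11), [37, 41), [45, 57), [66, 67).

[8, 11) ∪ [37, 41) ∪ [45, 57) ∪ [66, 67)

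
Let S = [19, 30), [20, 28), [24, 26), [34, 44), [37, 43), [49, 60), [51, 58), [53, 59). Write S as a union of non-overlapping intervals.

[20, 28) overlaps/touches [19, 30) → extend to [19, 30).
[24, 26) overlaps/touches [19, 30) → extend to [19, 30).
[34, 44) is disjoint → start new block.
[37, 43) overlaps/touches [34, 44) → extend to [34, 44).
[49, 60) is disjoint → start new block.
[51, 58) overlaps/touches [49, 60) → extend to [49, 60).
[53, 59) overlaps/touches [49, 60) → extend to [49, 60).

[19, 30) ∪ [34, 44) ∪ [49, 60)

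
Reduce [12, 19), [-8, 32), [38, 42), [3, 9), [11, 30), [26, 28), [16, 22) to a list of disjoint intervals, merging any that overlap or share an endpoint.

Sort by start: [-8, 32), [3, 9), [11, 30), [12, 19), [16, 22), [26, 28), [38, 42).
[3, 9) overlaps/touches [-8, 32) → extend to [-8, 32).
[11, 30) overlaps/touches [-8, 32) → extend to [-8, 32).
[12, 19) overlaps/touches [-8, 32) → extend to [-8, 32).
[16, 22) overlaps/touches [-8, 32) → extend to [-8, 32).
[26, 28) overlaps/touches [-8, 32) → extend to [-8, 32).
[38, 42) is disjoint → start new block.

[-8, 32) ∪ [38, 42)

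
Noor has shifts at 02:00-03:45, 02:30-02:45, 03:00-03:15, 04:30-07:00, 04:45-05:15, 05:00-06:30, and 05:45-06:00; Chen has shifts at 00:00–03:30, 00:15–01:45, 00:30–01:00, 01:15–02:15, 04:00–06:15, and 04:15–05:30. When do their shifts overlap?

02:00–03:30, 04:30–06:15

A, merged: 02:00–03:45, 04:30–07:00.
B, merged: 00:00–03:30, 04:00–06:15.
02:00–03:45 overlaps B on 02:00–03:30.
04:30–07:00 overlaps B on 04:30–06:15.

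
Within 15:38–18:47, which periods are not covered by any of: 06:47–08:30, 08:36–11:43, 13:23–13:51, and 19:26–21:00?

Covered (merged): 06:47–08:30, 08:36–11:43, 13:23–13:51, 19:26–21:00.
Gaps within 15:38–18:47: 15:38–18:47.

15:38–18:47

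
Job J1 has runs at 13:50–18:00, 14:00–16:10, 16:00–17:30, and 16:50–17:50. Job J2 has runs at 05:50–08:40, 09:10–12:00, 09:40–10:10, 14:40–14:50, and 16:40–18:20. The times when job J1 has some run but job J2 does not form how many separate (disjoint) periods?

First set merges to 13:50–18:00.
Second set merges to 05:50–08:40, 09:10–12:00, 14:40–14:50, 16:40–18:20.
A \ B = 13:50–14:40, 14:50–16:40.
That is 2 disjoint pieces.

2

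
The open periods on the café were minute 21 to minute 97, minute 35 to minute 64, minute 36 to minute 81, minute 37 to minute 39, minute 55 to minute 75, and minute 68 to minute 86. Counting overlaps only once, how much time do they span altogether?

Merged: minute 21 to minute 97.
Length: 76 minutes.

76 minutes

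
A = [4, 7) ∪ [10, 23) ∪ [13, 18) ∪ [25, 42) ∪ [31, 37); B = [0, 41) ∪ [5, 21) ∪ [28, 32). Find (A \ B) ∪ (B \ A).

First set merges to [4, 7), [10, 23), [25, 42).
Second set merges to [0, 41).
A but not B: [41, 42).
B but not A: [0, 4), [7, 10), [23, 25).
Combining gives A △ B.

[0, 4) ∪ [7, 10) ∪ [23, 25) ∪ [41, 42)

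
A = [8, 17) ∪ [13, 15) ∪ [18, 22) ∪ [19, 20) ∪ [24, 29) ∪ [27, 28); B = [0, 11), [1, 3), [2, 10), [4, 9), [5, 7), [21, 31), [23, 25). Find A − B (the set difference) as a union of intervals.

A, merged: [8, 17), [18, 22), [24, 29).
B, merged: [0, 11), [21, 31).
[8, 17) with B removed leaves [11, 17).
[18, 22) with B removed leaves [18, 21).
[24, 29) lies entirely inside B → drops out.

[11, 17) ∪ [18, 21)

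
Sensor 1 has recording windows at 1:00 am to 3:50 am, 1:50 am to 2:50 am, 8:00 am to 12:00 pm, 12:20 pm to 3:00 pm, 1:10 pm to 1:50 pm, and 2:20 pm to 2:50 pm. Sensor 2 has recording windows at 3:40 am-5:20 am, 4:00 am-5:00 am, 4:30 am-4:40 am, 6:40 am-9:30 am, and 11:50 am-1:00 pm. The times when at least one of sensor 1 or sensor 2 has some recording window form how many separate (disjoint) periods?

First set merges to 1:00 am-3:50 am, 8:00 am-12:00 pm, 12:20 pm-3:00 pm.
Second set merges to 3:40 am-5:20 am, 6:40 am-9:30 am, 11:50 am-1:00 pm.
A ∪ B = 1:00 am-5:20 am, 6:40 am-3:00 pm.
That is 2 disjoint pieces.

2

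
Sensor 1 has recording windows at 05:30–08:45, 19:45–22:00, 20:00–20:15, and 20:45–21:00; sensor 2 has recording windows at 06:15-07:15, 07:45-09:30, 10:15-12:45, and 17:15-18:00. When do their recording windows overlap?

A, merged: 05:30–08:45, 19:45–22:00.
05:30–08:45 ∩ B → 06:15–07:15, 07:45–08:45.
19:45–22:00 meets no B interval.

06:15–07:15, 07:45–08:45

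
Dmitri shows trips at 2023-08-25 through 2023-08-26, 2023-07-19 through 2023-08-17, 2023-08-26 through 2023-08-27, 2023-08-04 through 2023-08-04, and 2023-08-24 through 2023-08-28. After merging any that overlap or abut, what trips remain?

2023-07-19 through 2023-08-17, 2023-08-24 through 2023-08-28

Sort by start: 2023-07-19 through 2023-08-17, 2023-08-04 through 2023-08-04, 2023-08-24 through 2023-08-28, 2023-08-25 through 2023-08-26, 2023-08-26 through 2023-08-27.
2023-08-04 through 2023-08-04 overlaps/touches 2023-07-19 through 2023-08-17 → extend to 2023-07-19 through 2023-08-17.
2023-08-24 through 2023-08-28 is disjoint → start new block.
2023-08-25 through 2023-08-26 overlaps/touches 2023-08-24 through 2023-08-28 → extend to 2023-08-24 through 2023-08-28.
2023-08-26 through 2023-08-27 overlaps/touches 2023-08-24 through 2023-08-28 → extend to 2023-08-24 through 2023-08-28.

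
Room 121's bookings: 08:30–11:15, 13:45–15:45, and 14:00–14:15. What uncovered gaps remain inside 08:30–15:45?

11:15–13:45

The merged coverage is 08:30–11:15, 13:45–15:45.
Complement within 08:30–15:45: 11:15–13:45.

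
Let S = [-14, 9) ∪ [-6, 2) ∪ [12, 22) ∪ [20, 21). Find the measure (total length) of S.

Merged: [-14, 9), [12, 22).
Lengths: 23 + 10 = 33.

33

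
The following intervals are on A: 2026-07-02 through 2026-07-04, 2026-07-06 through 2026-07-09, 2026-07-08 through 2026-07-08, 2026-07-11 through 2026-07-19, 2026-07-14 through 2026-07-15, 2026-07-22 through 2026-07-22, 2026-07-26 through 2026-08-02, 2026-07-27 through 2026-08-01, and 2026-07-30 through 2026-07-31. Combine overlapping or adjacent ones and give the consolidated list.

2026-07-06 through 2026-07-09 is disjoint → start new block.
2026-07-08 through 2026-07-08 overlaps/touches 2026-07-06 through 2026-07-09 → extend to 2026-07-06 through 2026-07-09.
2026-07-11 through 2026-07-19 is disjoint → start new block.
2026-07-14 through 2026-07-15 overlaps/touches 2026-07-11 through 2026-07-19 → extend to 2026-07-11 through 2026-07-19.
2026-07-22 through 2026-07-22 is disjoint → start new block.
2026-07-26 through 2026-08-02 is disjoint → start new block.
2026-07-27 through 2026-08-01 overlaps/touches 2026-07-26 through 2026-08-02 → extend to 2026-07-26 through 2026-08-02.
2026-07-30 through 2026-07-31 overlaps/touches 2026-07-26 through 2026-08-02 → extend to 2026-07-26 through 2026-08-02.

2026-07-02 through 2026-07-04, 2026-07-06 through 2026-07-09, 2026-07-11 through 2026-07-19, 2026-07-22 through 2026-07-22, 2026-07-26 through 2026-08-02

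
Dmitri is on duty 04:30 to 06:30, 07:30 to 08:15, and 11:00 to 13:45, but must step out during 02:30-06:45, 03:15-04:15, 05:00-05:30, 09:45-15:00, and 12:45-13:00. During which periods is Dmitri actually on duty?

Merge the second list: 02:30-06:45, 09:45-15:00.
04:30-06:30: entirely removed.
07:30-08:15: nothing removed.
11:00-13:45: entirely removed.

07:30-08:15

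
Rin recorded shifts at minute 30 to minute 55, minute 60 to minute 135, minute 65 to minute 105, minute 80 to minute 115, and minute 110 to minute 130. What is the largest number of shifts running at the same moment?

Walk the sorted start/end points keeping a running depth.
The depth first hits 3 at minute 80.

3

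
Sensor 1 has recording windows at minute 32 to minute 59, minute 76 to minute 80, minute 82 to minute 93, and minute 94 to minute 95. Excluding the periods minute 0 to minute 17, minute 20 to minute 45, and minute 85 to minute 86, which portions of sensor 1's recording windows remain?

minute 32 to minute 59 \ B = minute 45 to minute 59.
minute 76 to minute 80: nothing removed.
minute 82 to minute 93 \ B = minute 82 to minute 85, minute 86 to minute 93.
minute 94 to minute 95: nothing removed.

minute 45 to minute 59, minute 76 to minute 80, minute 82 to minute 85, minute 86 to minute 93, minute 94 to minute 95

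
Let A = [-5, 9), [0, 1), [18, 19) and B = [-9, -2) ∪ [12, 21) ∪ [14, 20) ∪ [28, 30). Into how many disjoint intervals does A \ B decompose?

Merge the first list: [-5, 9), [18, 19).
Merge the second list: [-9, -2), [12, 21), [28, 30).
A \ B = [-2, 9).
That is 1 disjoint piece.

1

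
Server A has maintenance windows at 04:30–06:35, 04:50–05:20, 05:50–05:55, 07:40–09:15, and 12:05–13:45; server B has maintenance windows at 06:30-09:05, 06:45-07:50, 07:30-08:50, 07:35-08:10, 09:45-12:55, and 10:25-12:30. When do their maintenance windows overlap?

Merge the first list: 04:30–06:35, 07:40–09:15, 12:05–13:45.
Merge the second list: 06:30–09:05, 09:45–12:55.
04:30–06:35 ∩ B → 06:30–06:35.
07:40–09:15 ∩ B → 07:40–09:05.
12:05–13:45 ∩ B → 12:05–12:55.

06:30–06:35, 07:40–09:05, 12:05–12:55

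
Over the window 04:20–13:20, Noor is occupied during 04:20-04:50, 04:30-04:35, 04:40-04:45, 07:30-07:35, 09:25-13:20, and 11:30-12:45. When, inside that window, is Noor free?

04:50–07:30, 07:35–09:25

The merged coverage is 04:20–04:50, 07:30–07:35, 09:25–13:20.
Uncovered inside 04:20–13:20: 04:50–07:30, 07:35–09:25.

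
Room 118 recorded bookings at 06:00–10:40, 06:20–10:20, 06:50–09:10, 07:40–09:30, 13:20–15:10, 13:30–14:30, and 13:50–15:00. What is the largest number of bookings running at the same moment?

At 07:40, 4 of the intervals are simultaneously active.
No point has more.

4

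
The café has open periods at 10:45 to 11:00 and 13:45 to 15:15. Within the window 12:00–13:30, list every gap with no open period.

12:00–13:30

After merging, the occupied span is 10:45–11:00, 13:45–15:15.
Uncovered inside 12:00–13:30: 12:00–13:30.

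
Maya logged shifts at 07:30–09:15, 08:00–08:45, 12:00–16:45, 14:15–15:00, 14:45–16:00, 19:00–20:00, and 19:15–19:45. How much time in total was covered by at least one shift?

Merged: 07:30-09:15, 12:00-16:45, 19:00-20:00.
Lengths: 1 h 45 min + 4 h 45 min + 1 h = 7 h 30 min.

7 h 30 min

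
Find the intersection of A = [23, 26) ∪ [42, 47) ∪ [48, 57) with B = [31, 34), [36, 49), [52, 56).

[23, 26) meets no B interval.
[42, 47) ∩ B → [42, 47).
[48, 57) ∩ B → [48, 49), [52, 56).

[42, 47) ∪ [48, 49) ∪ [52, 56)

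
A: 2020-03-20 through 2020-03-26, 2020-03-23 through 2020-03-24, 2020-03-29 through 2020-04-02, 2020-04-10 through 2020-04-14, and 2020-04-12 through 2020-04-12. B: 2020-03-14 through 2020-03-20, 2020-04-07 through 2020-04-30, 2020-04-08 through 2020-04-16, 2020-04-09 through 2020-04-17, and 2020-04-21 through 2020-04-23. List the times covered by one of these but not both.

A, merged: 2020-03-20 through 2020-03-26, 2020-03-29 through 2020-04-02, 2020-04-10 through 2020-04-14.
B, merged: 2020-03-14 through 2020-03-20, 2020-04-07 through 2020-04-30.
Only in the first: 2020-03-21 through 2020-03-26, 2020-03-29 through 2020-04-02.
Only in the second: 2020-03-14 through 2020-03-19, 2020-04-07 through 2020-04-09, 2020-04-15 through 2020-04-30.
Together these are the periods covered by exactly one.

2020-03-14 through 2020-03-19, 2020-03-21 through 2020-03-26, 2020-03-29 through 2020-04-02, 2020-04-07 through 2020-04-09, 2020-04-15 through 2020-04-30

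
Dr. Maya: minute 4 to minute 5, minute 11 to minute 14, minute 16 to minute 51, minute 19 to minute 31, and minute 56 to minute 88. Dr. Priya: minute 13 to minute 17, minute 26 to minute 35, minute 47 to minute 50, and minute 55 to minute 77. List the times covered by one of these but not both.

Merge the first list: minute 4 to minute 5, minute 11 to minute 14, minute 16 to minute 51, minute 56 to minute 88.
Only in the first: minute 4 to minute 5, minute 11 to minute 13, minute 17 to minute 26, minute 35 to minute 47, minute 50 to minute 51, minute 77 to minute 88.
Only in the second: minute 14 to minute 16, minute 55 to minute 56.
Together these are the periods covered by exactly one.

minute 4 to minute 5, minute 11 to minute 13, minute 14 to minute 16, minute 17 to minute 26, minute 35 to minute 47, minute 50 to minute 51, minute 55 to minute 56, minute 77 to minute 88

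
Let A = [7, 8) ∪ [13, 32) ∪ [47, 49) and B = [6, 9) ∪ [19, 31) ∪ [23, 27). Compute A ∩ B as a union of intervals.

Merge the second list: [6, 9), [19, 31).
[7, 8) overlaps B on [7, 8).
[13, 32) overlaps B on [19, 31).
[47, 49) falls entirely outside B.

[7, 8) ∪ [19, 31)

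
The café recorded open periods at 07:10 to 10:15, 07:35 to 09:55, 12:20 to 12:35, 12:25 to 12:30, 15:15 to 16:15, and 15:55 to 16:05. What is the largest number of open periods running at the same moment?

2

Walk the sorted start/end points keeping a running depth.
The depth first hits 2 at 07:35.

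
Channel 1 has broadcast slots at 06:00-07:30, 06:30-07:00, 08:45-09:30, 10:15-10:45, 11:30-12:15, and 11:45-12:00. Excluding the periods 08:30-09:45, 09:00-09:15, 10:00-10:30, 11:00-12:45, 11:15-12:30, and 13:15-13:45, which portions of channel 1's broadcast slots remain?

First set merges to 06:00-07:30, 08:45-09:30, 10:15-10:45, 11:30-12:15.
Second set merges to 08:30-09:45, 10:00-10:30, 11:00-12:45, 13:15-13:45.
06:00-07:30: no B overlap → unchanged.
08:45-09:30: fully covered by B → removed.
10:15-10:45 minus B → 10:30-10:45.
11:30-12:15: fully covered by B → removed.

06:00-07:30, 10:30-10:45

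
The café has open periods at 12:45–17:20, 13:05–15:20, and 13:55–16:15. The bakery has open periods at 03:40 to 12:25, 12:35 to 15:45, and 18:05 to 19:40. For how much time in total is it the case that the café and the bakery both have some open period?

Merge the first list: 12:45–17:20.
A ∩ B = 12:45–15:45.
Total: 3 h.

3 h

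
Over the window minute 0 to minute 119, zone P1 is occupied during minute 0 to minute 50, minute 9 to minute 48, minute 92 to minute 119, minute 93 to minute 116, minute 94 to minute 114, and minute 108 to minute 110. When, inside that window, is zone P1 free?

Covered (merged): minute 0 to minute 50, minute 92 to minute 119.
Complement within minute 0 to minute 119: minute 50 to minute 92.

minute 50 to minute 92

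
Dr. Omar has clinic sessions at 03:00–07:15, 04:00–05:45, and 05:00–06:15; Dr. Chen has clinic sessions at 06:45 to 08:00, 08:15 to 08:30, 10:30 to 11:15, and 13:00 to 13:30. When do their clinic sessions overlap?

First set merges to 03:00–07:15.
03:00–07:15 ∩ B → 06:45–07:15.

06:45–07:15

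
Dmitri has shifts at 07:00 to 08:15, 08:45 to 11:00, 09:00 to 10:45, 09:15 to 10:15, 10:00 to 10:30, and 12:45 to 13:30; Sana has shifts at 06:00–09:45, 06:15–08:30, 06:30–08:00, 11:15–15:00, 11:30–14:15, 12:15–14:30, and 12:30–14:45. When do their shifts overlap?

A, merged: 07:00–08:15, 08:45–11:00, 12:45–13:30.
B, merged: 06:00–09:45, 11:15–15:00.
07:00–08:15 ∩ B → 07:00–08:15.
08:45–11:00 ∩ B → 08:45–09:45.
12:45–13:30 ∩ B → 12:45–13:30.

07:00–08:15, 08:45–09:45, 12:45–13:30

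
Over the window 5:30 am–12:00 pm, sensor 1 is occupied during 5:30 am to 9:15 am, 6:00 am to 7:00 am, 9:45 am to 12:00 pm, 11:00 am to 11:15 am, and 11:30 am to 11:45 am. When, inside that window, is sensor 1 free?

Covered (merged): 5:30 am–9:15 am, 9:45 am–12:00 pm.
Complement within 5:30 am–12:00 pm: 9:15 am–9:45 am.

9:15 am–9:45 am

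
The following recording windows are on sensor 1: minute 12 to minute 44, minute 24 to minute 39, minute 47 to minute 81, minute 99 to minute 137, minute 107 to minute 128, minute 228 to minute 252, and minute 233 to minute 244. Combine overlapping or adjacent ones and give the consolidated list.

minute 24 to minute 39 overlaps/touches minute 12 to minute 44 → extend to minute 12 to minute 44.
minute 47 to minute 81 is disjoint → start new block.
minute 99 to minute 137 is disjoint → start new block.
minute 107 to minute 128 overlaps/touches minute 99 to minute 137 → extend to minute 99 to minute 137.
minute 228 to minute 252 is disjoint → start new block.
minute 233 to minute 244 overlaps/touches minute 228 to minute 252 → extend to minute 228 to minute 252.

minute 12 to minute 44, minute 47 to minute 81, minute 99 to minute 137, minute 228 to minute 252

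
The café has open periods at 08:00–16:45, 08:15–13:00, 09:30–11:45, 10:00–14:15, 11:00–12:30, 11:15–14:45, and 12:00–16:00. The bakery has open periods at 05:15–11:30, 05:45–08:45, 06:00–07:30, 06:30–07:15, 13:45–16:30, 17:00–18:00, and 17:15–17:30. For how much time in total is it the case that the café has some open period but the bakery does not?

First set merges to 08:00–16:45.
Second set merges to 05:15–11:30, 13:45–16:30, 17:00–18:00.
A \ B = 11:30–13:45, 16:30–16:45.
Total: 2 h 15 min + 15 min = 2 h 30 min.

2 h 30 min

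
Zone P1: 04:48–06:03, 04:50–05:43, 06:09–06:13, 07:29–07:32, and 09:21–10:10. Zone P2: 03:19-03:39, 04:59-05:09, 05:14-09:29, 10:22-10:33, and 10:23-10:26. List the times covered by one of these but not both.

A, merged: 04:48–06:03, 06:09–06:13, 07:29–07:32, 09:21–10:10.
B, merged: 03:19–03:39, 04:59–05:09, 05:14–09:29, 10:22–10:33.
A but not B: 04:48–04:59, 05:09–05:14, 09:29–10:10.
B but not A: 03:19–03:39, 06:03–06:09, 06:13–07:29, 07:32–09:21, 10:22–10:33.
Combining gives A △ B.

03:19–03:39, 04:48–04:59, 05:09–05:14, 06:03–06:09, 06:13–07:29, 07:32–09:21, 09:29–10:10, 10:22–10:33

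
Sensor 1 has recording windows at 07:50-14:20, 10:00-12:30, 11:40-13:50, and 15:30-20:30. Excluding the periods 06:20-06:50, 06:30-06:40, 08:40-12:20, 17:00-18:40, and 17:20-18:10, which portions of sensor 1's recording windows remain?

07:50–08:40, 12:20–14:20, 15:30–17:00, 18:40–20:30

First set merges to 07:50–14:20, 15:30–20:30.
Second set merges to 06:20–06:50, 08:40–12:20, 17:00–18:40.
07:50–14:20 with B removed leaves 07:50–08:40, 12:20–14:20.
15:30–20:30 with B removed leaves 15:30–17:00, 18:40–20:30.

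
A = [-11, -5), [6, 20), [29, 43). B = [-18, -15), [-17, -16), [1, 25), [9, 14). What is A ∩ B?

[6, 20)

Merge the second list: [-18, -15), [1, 25).
[-11, -5): no overlap with the second set.
[6, 20) meets the second set on [6, 20).
[29, 43): no overlap with the second set.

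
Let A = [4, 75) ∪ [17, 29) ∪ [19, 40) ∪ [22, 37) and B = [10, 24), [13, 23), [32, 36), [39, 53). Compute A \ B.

A, merged: [4, 75).
B, merged: [10, 24), [32, 36), [39, 53).
[4, 75) \ B = [4, 10), [24, 32), [36, 39), [53, 75).

[4, 10) ∪ [24, 32) ∪ [36, 39) ∪ [53, 75)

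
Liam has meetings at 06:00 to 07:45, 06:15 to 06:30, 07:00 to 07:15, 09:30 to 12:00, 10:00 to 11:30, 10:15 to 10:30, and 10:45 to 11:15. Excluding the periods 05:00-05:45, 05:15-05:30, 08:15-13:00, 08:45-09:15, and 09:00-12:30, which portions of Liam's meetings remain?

06:00–07:45

A, merged: 06:00–07:45, 09:30–12:00.
B, merged: 05:00–05:45, 08:15–13:00.
06:00–07:45: no B overlap → unchanged.
09:30–12:00: fully covered by B → removed.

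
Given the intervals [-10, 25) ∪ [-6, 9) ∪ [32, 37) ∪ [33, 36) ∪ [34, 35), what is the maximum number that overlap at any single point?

3

Sweep endpoints in order; track running count of active intervals.
Peak of 3 reached at 34.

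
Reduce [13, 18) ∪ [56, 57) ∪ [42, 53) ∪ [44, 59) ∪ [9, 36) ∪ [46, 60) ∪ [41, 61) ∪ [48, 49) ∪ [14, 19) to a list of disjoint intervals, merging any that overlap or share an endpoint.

Sort by start: [9, 36), [13, 18), [14, 19), [41, 61), [42, 53), [44, 59), [46, 60), [48, 49), [56, 57).
[13, 18) overlaps/touches [9, 36) → extend to [9, 36).
[14, 19) overlaps/touches [9, 36) → extend to [9, 36).
[41, 61) is disjoint → start new block.
[42, 53) overlaps/touches [41, 61) → extend to [41, 61).
[44, 59) overlaps/touches [41, 61) → extend to [41, 61).
[46, 60) overlaps/touches [41, 61) → extend to [41, 61).
[48, 49) overlaps/touches [41, 61) → extend to [41, 61).
[56, 57) overlaps/touches [41, 61) → extend to [41, 61).

[9, 36) ∪ [41, 61)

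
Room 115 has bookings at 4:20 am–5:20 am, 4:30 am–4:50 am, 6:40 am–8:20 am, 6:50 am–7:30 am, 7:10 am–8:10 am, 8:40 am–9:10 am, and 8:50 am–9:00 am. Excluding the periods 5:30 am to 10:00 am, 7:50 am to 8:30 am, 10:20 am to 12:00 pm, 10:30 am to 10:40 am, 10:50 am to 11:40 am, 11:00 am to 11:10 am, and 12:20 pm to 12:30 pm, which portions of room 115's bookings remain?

A, merged: 4:20 am–5:20 am, 6:40 am–8:20 am, 8:40 am–9:10 am.
B, merged: 5:30 am–10:00 am, 10:20 am–12:00 pm, 12:20 pm–12:30 pm.
4:20 am–5:20 am is untouched.
6:40 am–8:20 am lies entirely inside B → drops out.
8:40 am–9:10 am lies entirely inside B → drops out.

4:20 am–5:20 am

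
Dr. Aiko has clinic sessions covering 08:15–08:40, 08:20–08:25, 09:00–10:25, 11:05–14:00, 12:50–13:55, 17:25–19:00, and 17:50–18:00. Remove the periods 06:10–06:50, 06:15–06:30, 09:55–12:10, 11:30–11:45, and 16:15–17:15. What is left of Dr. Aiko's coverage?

Merge the first list: 08:15-08:40, 09:00-10:25, 11:05-14:00, 17:25-19:00.
Merge the second list: 06:10-06:50, 09:55-12:10, 16:15-17:15.
08:15-08:40 is untouched.
09:00-10:25 with B removed leaves 09:00-09:55.
11:05-14:00 with B removed leaves 12:10-14:00.
17:25-19:00 is untouched.

08:15-08:40, 09:00-09:55, 12:10-14:00, 17:25-19:00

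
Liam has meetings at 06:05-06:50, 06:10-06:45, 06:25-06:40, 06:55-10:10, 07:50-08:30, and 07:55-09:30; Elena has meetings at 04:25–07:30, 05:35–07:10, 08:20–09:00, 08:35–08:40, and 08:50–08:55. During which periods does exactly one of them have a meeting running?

04:25-06:05, 06:50-06:55, 07:30-08:20, 09:00-10:10

First set merges to 06:05-06:50, 06:55-10:10.
Second set merges to 04:25-07:30, 08:20-09:00.
Only in the first: 07:30-08:20, 09:00-10:10.
Only in the second: 04:25-06:05, 06:50-06:55.
Together these are the periods covered by exactly one.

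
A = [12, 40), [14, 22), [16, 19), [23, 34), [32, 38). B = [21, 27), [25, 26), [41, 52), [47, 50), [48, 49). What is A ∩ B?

Merge the first list: [12, 40).
Merge the second list: [21, 27), [41, 52).
[12, 40) ∩ B → [21, 27).

[21, 27)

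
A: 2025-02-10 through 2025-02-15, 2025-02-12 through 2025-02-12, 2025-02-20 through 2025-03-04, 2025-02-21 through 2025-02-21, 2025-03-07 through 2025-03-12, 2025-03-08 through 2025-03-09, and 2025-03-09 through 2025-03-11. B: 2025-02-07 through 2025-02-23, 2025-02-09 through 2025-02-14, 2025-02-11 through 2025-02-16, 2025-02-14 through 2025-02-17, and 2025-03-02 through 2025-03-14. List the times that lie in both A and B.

Merge the first list: 2025-02-10 through 2025-02-15, 2025-02-20 through 2025-03-04, 2025-03-07 through 2025-03-12.
Merge the second list: 2025-02-07 through 2025-02-23, 2025-03-02 through 2025-03-14.
2025-02-10 through 2025-02-15 overlaps B on 2025-02-10 through 2025-02-15.
2025-02-20 through 2025-03-04 overlaps B on 2025-02-20 through 2025-02-23, 2025-03-02 through 2025-03-04.
2025-03-07 through 2025-03-12 overlaps B on 2025-03-07 through 2025-03-12.

2025-02-10 through 2025-02-15, 2025-02-20 through 2025-02-23, 2025-03-02 through 2025-03-04, 2025-03-07 through 2025-03-12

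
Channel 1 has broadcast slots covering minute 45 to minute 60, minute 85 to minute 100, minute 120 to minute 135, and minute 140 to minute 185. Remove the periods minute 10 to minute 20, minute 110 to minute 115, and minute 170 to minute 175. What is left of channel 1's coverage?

minute 45 to minute 60: nothing removed.
minute 85 to minute 100: nothing removed.
minute 120 to minute 135: nothing removed.
minute 140 to minute 185 \ B = minute 140 to minute 170, minute 175 to minute 185.

minute 45 to minute 60, minute 85 to minute 100, minute 120 to minute 135, minute 140 to minute 170, minute 175 to minute 185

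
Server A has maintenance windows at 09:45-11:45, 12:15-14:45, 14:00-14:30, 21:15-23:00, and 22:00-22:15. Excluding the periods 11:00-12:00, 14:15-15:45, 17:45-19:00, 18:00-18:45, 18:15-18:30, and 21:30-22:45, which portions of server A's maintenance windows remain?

Merge the first list: 09:45–11:45, 12:15–14:45, 21:15–23:00.
Merge the second list: 11:00–12:00, 14:15–15:45, 17:45–19:00, 21:30–22:45.
09:45–11:45 \ B = 09:45–11:00.
12:15–14:45 \ B = 12:15–14:15.
21:15–23:00 \ B = 21:15–21:30, 22:45–23:00.

09:45–11:00, 12:15–14:15, 21:15–21:30, 22:45–23:00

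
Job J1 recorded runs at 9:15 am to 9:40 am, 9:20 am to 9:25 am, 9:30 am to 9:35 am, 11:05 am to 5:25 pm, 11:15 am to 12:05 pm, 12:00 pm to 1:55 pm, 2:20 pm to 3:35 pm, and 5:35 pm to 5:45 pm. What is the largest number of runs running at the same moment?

3

Sweep endpoints in order; track running count of active intervals.
Peak of 3 reached at 12:00 pm.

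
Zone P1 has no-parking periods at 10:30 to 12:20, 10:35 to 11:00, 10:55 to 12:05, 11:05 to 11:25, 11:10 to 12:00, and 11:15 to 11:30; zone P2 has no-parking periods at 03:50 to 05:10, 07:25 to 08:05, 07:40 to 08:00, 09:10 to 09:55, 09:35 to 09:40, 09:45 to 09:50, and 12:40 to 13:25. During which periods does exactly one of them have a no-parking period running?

A, merged: 10:30–12:20.
B, merged: 03:50–05:10, 07:25–08:05, 09:10–09:55, 12:40–13:25.
A but not B: 10:30–12:20.
B but not A: 03:50–05:10, 07:25–08:05, 09:10–09:55, 12:40–13:25.
Combining gives A △ B.

03:50–05:10, 07:25–08:05, 09:10–09:55, 10:30–12:20, 12:40–13:25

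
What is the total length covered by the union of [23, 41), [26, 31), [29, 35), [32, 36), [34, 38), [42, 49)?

Merged: [23, 41), [42, 49).
Lengths: 18 + 7 = 25.

25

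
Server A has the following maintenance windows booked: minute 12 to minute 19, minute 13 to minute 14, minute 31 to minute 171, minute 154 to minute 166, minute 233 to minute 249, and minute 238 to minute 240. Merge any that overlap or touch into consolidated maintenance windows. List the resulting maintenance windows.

minute 13 to minute 14 overlaps/touches minute 12 to minute 19 → extend to minute 12 to minute 19.
minute 31 to minute 171 is disjoint → start new block.
minute 154 to minute 166 overlaps/touches minute 31 to minute 171 → extend to minute 31 to minute 171.
minute 233 to minute 249 is disjoint → start new block.
minute 238 to minute 240 overlaps/touches minute 233 to minute 249 → extend to minute 233 to minute 249.

minute 12 to minute 19, minute 31 to minute 171, minute 233 to minute 249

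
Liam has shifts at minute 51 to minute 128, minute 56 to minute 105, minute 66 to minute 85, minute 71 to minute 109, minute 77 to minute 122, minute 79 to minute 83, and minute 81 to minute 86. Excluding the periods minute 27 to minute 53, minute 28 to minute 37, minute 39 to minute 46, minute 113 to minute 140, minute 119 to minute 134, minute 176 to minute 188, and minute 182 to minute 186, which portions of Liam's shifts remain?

A, merged: minute 51 to minute 128.
B, merged: minute 27 to minute 53, minute 113 to minute 140, minute 176 to minute 188.
minute 51 to minute 128 \ B = minute 53 to minute 113.

minute 53 to minute 113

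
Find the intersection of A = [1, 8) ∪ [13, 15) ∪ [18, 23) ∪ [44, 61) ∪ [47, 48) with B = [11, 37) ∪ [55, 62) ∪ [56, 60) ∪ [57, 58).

First set merges to [1, 8), [13, 15), [18, 23), [44, 61).
Second set merges to [11, 37), [55, 62).
[1, 8) falls entirely outside B.
[13, 15) overlaps B on [13, 15).
[18, 23) overlaps B on [18, 23).
[44, 61) overlaps B on [55, 61).

[13, 15) ∪ [18, 23) ∪ [55, 61)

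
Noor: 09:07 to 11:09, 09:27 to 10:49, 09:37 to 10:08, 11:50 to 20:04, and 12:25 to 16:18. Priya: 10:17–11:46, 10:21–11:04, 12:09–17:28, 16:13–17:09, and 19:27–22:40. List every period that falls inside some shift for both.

10:17–11:09, 12:09–17:28, 19:27–20:04

First set merges to 09:07–11:09, 11:50–20:04.
Second set merges to 10:17–11:46, 12:09–17:28, 19:27–22:40.
09:07–11:09 ∩ B → 10:17–11:09.
11:50–20:04 ∩ B → 12:09–17:28, 19:27–20:04.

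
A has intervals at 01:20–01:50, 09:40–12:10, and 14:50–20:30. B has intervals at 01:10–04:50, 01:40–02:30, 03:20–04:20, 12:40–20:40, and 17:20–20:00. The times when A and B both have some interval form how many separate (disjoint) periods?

B, merged: 01:10–04:50, 12:40–20:40.
A ∩ B = 01:20–01:50, 14:50–20:30.
That is 2 disjoint pieces.

2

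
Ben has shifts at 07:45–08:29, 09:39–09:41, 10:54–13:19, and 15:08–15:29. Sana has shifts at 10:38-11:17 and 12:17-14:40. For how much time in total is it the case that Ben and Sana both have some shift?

1 h 25 min

A ∩ B = 10:54-11:17, 12:17-13:19.
Total: 23 min + 1 h 2 min = 1 h 25 min.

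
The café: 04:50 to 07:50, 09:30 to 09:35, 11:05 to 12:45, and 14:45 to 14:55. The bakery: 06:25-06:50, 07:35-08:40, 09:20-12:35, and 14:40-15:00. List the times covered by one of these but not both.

A but not B: 04:50–06:25, 06:50–07:35, 12:35–12:45.
B but not A: 07:50–08:40, 09:20–09:30, 09:35–11:05, 14:40–14:45, 14:55–15:00.
Combining gives A △ B.

04:50–06:25, 06:50–07:35, 07:50–08:40, 09:20–09:30, 09:35–11:05, 12:35–12:45, 14:40–14:45, 14:55–15:00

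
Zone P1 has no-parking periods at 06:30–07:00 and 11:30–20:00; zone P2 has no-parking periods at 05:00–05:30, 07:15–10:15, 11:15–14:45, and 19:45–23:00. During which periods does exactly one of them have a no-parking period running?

05:00-05:30, 06:30-07:00, 07:15-10:15, 11:15-11:30, 14:45-19:45, 20:00-23:00

A \ B = 06:30-07:00, 14:45-19:45.
B \ A = 05:00-05:30, 07:15-10:15, 11:15-11:30, 20:00-23:00.
Union of the two gives the symmetric difference.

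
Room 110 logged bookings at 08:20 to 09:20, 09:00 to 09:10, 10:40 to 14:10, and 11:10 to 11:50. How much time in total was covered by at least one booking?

Merged: 08:20-09:20, 10:40-14:10.
Lengths: 1 h + 3 h 30 min = 4 h 30 min.

4 h 30 min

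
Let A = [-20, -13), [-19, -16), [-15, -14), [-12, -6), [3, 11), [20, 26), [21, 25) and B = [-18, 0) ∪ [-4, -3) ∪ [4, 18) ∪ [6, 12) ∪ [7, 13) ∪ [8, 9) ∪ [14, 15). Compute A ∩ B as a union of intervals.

[-18, -13) ∪ [-12, -6) ∪ [4, 11)

First set merges to [-20, -13), [-12, -6), [3, 11), [20, 26).
Second set merges to [-18, 0), [4, 18).
[-20, -13) overlaps B on [-18, -13).
[-12, -6) overlaps B on [-12, -6).
[3, 11) overlaps B on [4, 11).
[20, 26) falls entirely outside B.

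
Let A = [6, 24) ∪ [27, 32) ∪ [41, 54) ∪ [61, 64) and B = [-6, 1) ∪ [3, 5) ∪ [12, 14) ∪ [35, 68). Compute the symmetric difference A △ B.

[-6, 1) ∪ [3, 5) ∪ [6, 12) ∪ [14, 24) ∪ [27, 32) ∪ [35, 41) ∪ [54, 61) ∪ [64, 68)

A but not B: [6, 12), [14, 24), [27, 32).
B but not A: [-6, 1), [3, 5), [35, 41), [54, 61), [64, 68).
Combining gives A △ B.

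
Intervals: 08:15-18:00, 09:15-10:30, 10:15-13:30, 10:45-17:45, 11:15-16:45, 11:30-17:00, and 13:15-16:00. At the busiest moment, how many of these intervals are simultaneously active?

6

Walk the sorted start/end points keeping a running depth.
The depth first hits 6 at 13:15.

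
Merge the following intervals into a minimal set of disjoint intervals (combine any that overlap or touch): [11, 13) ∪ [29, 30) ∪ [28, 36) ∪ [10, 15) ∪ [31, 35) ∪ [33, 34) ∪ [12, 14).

[10, 15) ∪ [28, 36)

Sort by start: [10, 15), [11, 13), [12, 14), [28, 36), [29, 30), [31, 35), [33, 34).
[11, 13) overlaps/touches [10, 15) → extend to [10, 15).
[12, 14) overlaps/touches [10, 15) → extend to [10, 15).
[28, 36) is disjoint → start new block.
[29, 30) overlaps/touches [28, 36) → extend to [28, 36).
[31, 35) overlaps/touches [28, 36) → extend to [28, 36).
[33, 34) overlaps/touches [28, 36) → extend to [28, 36).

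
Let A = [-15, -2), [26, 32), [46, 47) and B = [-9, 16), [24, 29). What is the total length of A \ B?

10

A \ B = [-15, -9), [29, 32), [46, 47).
Total: 6 + 3 + 1 = 10.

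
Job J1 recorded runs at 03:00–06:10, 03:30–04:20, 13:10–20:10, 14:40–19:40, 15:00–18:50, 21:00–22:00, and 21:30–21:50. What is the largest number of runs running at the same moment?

At 15:00, 3 of the intervals are simultaneously active.
No point has more.

3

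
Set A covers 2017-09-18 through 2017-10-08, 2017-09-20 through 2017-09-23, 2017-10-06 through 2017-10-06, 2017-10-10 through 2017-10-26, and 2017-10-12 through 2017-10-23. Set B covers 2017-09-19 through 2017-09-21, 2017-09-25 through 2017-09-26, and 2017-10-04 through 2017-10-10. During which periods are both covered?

Merge the first list: 2017-09-18 through 2017-10-08, 2017-10-10 through 2017-10-26.
2017-09-18 through 2017-10-08 meets the second set on 2017-09-19 through 2017-09-21, 2017-09-25 through 2017-09-26, 2017-10-04 through 2017-10-08.
2017-10-10 through 2017-10-26 meets the second set on 2017-10-10 through 2017-10-10.

2017-09-19 through 2017-09-21, 2017-09-25 through 2017-09-26, 2017-10-04 through 2017-10-08, 2017-10-10 through 2017-10-10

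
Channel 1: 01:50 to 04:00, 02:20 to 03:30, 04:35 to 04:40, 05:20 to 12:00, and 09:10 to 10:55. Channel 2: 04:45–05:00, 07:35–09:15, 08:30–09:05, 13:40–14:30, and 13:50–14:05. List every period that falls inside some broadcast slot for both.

07:35–09:15

Merge the first list: 01:50–04:00, 04:35–04:40, 05:20–12:00.
Merge the second list: 04:45–05:00, 07:35–09:15, 13:40–14:30.
01:50–04:00 meets no B interval.
04:35–04:40 meets no B interval.
05:20–12:00 ∩ B → 07:35–09:15.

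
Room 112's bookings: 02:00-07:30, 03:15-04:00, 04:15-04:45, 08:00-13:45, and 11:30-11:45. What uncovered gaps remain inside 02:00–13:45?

07:30-08:00

The merged coverage is 02:00-07:30, 08:00-13:45.
Complement within 02:00-13:45: 07:30-08:00.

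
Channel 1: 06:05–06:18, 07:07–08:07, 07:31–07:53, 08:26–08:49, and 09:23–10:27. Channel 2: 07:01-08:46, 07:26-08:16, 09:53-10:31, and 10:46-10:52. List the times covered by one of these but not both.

06:05–06:18, 07:01–07:07, 08:07–08:26, 08:46–08:49, 09:23–09:53, 10:27–10:31, 10:46–10:52

First set merges to 06:05–06:18, 07:07–08:07, 08:26–08:49, 09:23–10:27.
Second set merges to 07:01–08:46, 09:53–10:31, 10:46–10:52.
A but not B: 06:05–06:18, 08:46–08:49, 09:23–09:53.
B but not A: 07:01–07:07, 08:07–08:26, 10:27–10:31, 10:46–10:52.
Combining gives A △ B.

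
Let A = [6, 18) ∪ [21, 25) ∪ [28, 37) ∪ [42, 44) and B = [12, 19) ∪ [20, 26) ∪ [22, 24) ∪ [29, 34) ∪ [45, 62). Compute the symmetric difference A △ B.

B, merged: [12, 19), [20, 26), [29, 34), [45, 62).
A but not B: [6, 12), [28, 29), [34, 37), [42, 44).
B but not A: [18, 19), [20, 21), [25, 26), [45, 62).
Combining gives A △ B.

[6, 12) ∪ [18, 19) ∪ [20, 21) ∪ [25, 26) ∪ [28, 29) ∪ [34, 37) ∪ [42, 44) ∪ [45, 62)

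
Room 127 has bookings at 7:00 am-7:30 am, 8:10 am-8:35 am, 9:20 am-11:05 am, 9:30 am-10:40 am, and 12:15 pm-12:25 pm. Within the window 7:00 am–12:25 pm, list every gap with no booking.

7:30 am–8:10 am, 8:35 am–9:20 am, 11:05 am–12:15 pm

The merged coverage is 7:00 am–7:30 am, 8:10 am–8:35 am, 9:20 am–11:05 am, 12:15 pm–12:25 pm.
Gaps within 7:00 am–12:25 pm: 7:30 am–8:10 am, 8:35 am–9:20 am, 11:05 am–12:15 pm.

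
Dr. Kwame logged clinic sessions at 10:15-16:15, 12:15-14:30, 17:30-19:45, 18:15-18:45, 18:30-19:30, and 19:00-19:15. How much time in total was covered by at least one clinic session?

Merged: 10:15–16:15, 17:30–19:45.
Lengths: 6 h + 2 h 15 min = 8 h 15 min.

8 h 15 min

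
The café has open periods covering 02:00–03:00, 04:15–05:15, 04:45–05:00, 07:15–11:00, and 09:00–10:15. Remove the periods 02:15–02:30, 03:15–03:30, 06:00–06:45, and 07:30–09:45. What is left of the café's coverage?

Merge the first list: 02:00-03:00, 04:15-05:15, 07:15-11:00.
02:00-03:00 \ B = 02:00-02:15, 02:30-03:00.
04:15-05:15: nothing removed.
07:15-11:00 \ B = 07:15-07:30, 09:45-11:00.

02:00-02:15, 02:30-03:00, 04:15-05:15, 07:15-07:30, 09:45-11:00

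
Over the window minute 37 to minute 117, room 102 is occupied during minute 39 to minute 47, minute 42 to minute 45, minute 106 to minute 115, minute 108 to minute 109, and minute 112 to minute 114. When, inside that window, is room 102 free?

Covered (merged): minute 39 to minute 47, minute 106 to minute 115.
Gaps within minute 37 to minute 117: minute 37 to minute 39, minute 47 to minute 106, minute 115 to minute 117.

minute 37 to minute 39, minute 47 to minute 106, minute 115 to minute 117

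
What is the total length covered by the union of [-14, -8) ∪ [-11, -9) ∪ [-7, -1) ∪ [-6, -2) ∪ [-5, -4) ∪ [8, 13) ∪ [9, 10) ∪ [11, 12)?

Merged: [-14, -8), [-7, -1), [8, 13).
Lengths: 6 + 6 + 5 = 17.

17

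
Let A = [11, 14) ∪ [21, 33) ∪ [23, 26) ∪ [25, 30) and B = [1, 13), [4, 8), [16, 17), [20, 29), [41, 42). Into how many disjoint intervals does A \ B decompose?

2

Merge the first list: [11, 14), [21, 33).
Merge the second list: [1, 13), [16, 17), [20, 29), [41, 42).
A \ B = [13, 14), [29, 33).
That is 2 disjoint pieces.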